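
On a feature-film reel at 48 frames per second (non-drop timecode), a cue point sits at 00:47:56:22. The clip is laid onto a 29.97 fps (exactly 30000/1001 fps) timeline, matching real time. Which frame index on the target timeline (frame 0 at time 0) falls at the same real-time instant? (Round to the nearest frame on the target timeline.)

frame 86208

Source frame index: (0×3600 + 47×60 + 56) × 48 + 22 = 138070.
Real time: 138070 / (48) = 69035/24 s.
Target frame: (69035/24) × (30000/1001) = 86293750/1001 ≈ 86207.542 → 86208.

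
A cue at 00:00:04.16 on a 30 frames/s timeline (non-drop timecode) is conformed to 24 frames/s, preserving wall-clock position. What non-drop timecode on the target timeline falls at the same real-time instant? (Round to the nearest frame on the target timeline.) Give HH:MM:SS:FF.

00:00:04:13

Source frame index: (0×3600 + 0×60 + 4) × 30 + 16 = 136.
Real time: 136 / (30) = 68/15 s.
Target frame: (68/15) × (24) = 544/5 ≈ 108.800 → 109.
At 24 labels/s: frame 109 → 00:00:04:13.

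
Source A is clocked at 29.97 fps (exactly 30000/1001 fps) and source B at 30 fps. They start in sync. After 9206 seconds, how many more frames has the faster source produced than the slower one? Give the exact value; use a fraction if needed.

276180/1001 frames

A emits 30000/1001 × 9206 = 276180000/1001 frames; B emits 30 × 9206 = 276180.
Difference = 276180/1001 frames (≈ 275.9041); B is ahead of A.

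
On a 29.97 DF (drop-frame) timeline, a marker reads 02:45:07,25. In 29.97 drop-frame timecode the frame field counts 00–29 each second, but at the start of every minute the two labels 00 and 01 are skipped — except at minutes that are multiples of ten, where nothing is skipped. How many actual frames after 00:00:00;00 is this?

296937

Complete 10-minute blocks: 16, each 17982 frames → 287712.
Remaining 5 whole minutes in the current block: 1800 + 4 × 1798 = 8992 frames.
Within the current minute: 7 × 30 + 25 − 2 = 233 (labels ;00/;01 skipped at this minute). Total = 287712 + 8992 + 233 = 296937.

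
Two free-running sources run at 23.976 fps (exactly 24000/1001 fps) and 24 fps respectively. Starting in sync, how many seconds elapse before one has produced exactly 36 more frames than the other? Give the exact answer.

1501.5 seconds

The gap grows by |24 − 24000/1001| = 24/1001 frames per second.
Time for a 36-frame gap: 36 ÷ (24/1001) = 1501.5 s.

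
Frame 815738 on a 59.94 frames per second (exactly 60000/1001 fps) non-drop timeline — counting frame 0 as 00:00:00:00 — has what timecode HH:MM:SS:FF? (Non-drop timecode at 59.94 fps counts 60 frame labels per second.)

03:46:35:38

815738 ÷ 60 = 13595 full seconds, remainder 38 frames.
13595 s = 3 h 46 min 35 s.
Timecode: 03:46:35:38.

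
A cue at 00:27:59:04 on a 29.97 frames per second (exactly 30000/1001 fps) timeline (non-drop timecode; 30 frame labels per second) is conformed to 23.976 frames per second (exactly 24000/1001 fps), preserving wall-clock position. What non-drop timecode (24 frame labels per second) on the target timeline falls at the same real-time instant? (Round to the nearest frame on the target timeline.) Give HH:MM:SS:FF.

Source frame index: (0×3600 + 27×60 + 59) × 30 + 4 = 50374.
Real time: 50374 / (30000/1001) = 25212187/15000 s.
Target frame: (25212187/15000) × (24000/1001) = 201496/5 ≈ 40299.200 → 40299.
At 24 labels/s: frame 40299 → 00:27:59:03.

00:27:59:03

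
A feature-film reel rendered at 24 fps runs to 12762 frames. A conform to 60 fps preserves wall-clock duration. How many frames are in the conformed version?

31905 frames

Target frames = source frames × (target rate / source rate) = 12762 × (60)/(24) = 12762 × 5/2 = 31905.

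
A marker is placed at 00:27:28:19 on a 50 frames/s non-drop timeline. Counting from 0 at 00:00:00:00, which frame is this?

frame 82419

Total seconds to the label: (0 × 3600 + 27 × 60 + 28) = 1648.
Frame index = 1648 × 50 + 19 = 82419.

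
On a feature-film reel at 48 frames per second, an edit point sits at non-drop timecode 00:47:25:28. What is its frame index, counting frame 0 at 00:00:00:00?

frame 136588

Total seconds to the label: (0 × 3600 + 47 × 60 + 25) = 2845.
Frame index = 2845 × 48 + 28 = 136588.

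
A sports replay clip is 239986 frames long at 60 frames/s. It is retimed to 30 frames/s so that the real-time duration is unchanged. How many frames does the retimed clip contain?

Target frames = source frames × (target rate / source rate) = 239986 × (30)/(60) = 239986 × 1/2 = 119993.

119993 frames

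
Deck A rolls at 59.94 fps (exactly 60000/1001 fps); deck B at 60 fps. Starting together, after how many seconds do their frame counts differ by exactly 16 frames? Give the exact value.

4004/15 seconds

The gap grows by |60 − 60000/1001| = 60/1001 frames per second.
Time for a 16-frame gap: 16 ÷ (60/1001) = 4004/15 s.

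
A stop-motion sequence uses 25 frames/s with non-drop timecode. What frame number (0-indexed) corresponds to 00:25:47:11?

Total seconds to the label: (0 × 3600 + 25 × 60 + 47) = 1547.
Frame index = 1547 × 25 + 11 = 38686.

38686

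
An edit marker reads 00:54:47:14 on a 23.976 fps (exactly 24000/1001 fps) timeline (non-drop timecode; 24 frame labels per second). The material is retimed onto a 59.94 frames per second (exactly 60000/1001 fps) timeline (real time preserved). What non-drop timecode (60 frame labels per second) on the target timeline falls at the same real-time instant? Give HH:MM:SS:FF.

Source frame index: (0×3600 + 54×60 + 47) × 24 + 14 = 78902.
Real time: 78902 / (24000/1001) = 39490451/12000 s.
Target frame: (39490451/12000) × (60000/1001) = 197255.
At 60 labels/s: frame 197255 → 00:54:47:35.

00:54:47:35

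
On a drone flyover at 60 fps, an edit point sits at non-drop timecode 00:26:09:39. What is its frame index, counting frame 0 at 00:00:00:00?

Total seconds to the label: (0 × 3600 + 26 × 60 + 9) = 1569.
Frame index = 1569 × 60 + 39 = 94179.

frame 94179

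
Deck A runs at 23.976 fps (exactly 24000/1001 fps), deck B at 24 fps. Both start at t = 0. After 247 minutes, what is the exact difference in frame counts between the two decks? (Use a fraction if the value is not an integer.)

27360/77 frames

247 min = 14820 s.
A emits 24000/1001 × 14820 = 27360000/77 frames; B emits 24 × 14820 = 355680.
Difference = 27360/77 frames (≈ 355.3247); B is ahead of A.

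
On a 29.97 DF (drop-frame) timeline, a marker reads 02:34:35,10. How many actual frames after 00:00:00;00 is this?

As if non-drop at 30 labels/s: (2 × 3600 + 34 × 60 + 35) × 30 + 10 = 278260.
Minute boundaries passed: 154; those not divisible by 10: 154 − 15 = 139; dropped labels = 2 × 139 = 278.
Actual frame index = 278260 − 278 = 277982.

277982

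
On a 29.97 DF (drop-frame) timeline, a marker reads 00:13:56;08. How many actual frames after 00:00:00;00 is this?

Complete 10-minute blocks: 1, each 17982 frames → 17982.
Remaining 3 whole minutes in the current block: 1800 + 2 × 1798 = 5396 frames.
Within the current minute: 56 × 30 + 8 − 2 = 1686 (labels ;00/;01 skipped at this minute). Total = 17982 + 5396 + 1686 = 25064.

25064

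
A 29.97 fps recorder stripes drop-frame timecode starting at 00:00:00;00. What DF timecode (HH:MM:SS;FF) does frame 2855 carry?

Ten DF minutes hold 17982 frames, so frame 2855 lies in block 0 (frames 0–17981) with 2855 frames into that block.
The block's first minute is 1800 frames and the rest 1798 each; 2855 frames reaches minute 1, so 0 × 18 + 1 × 2 = 2 labels have been skipped so far.
Adding those back, label number 2855 + 2 = 2857 at 30 labels/s is 95 s + 7 f = 0 h 1 min 35 s frame 7, i.e. 00:01:35;07.

00:01:35;07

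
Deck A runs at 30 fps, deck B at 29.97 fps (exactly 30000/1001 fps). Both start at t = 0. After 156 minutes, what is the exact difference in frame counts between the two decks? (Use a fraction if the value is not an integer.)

156 min = 9360 s.
A emits 30 × 9360 = 280800 frames; B emits 30000/1001 × 9360 = 21600000/77.
Difference = 21600/77 frames (≈ 280.5195); B is behind A.

21600/77 frames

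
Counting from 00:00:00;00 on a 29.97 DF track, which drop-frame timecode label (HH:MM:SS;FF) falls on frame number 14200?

Ten DF minutes hold 17982 frames, so frame 14200 lies in block 0 (frames 0–17981) with 14200 frames into that block.
The block's first minute is 1800 frames and the rest 1798 each; 14200 frames reaches minute 7, so 0 × 18 + 7 × 2 = 14 labels have been skipped so far.
Adding those back, label number 14200 + 14 = 14214 at 30 labels/s is 473 s + 24 f = 0 h 7 min 53 s frame 24, i.e. 00:07:53;24.

00:07:53;24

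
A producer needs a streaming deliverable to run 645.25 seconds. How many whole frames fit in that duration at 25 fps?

Frames = 645.25 × 25 = 64525/4 ≈ 16131.2500.
Complete frames: 16131.

16131 frames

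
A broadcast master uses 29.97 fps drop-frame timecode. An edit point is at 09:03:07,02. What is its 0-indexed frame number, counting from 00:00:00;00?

976634

As if non-drop at 30 labels/s: (9 × 3600 + 3 × 60 + 7) × 30 + 2 = 977612.
Minute boundaries passed: 543; those not divisible by 10: 543 − 54 = 489; dropped labels = 2 × 489 = 978.
Actual frame index = 977612 − 978 = 976634.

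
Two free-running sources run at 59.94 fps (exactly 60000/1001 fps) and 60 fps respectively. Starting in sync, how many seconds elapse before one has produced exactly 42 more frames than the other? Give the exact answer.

The gap grows by |60 − 60000/1001| = 60/1001 frames per second.
Time for a 42-frame gap: 42 ÷ (60/1001) = 700.7 s.

700.7 seconds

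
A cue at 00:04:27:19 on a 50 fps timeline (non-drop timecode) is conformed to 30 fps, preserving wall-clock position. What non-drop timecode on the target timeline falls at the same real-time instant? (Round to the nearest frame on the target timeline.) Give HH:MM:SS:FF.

Source frame index: (0×3600 + 4×60 + 27) × 50 + 19 = 13369.
Real time: 13369 / (50) = 13369/50 s.
Target frame: (13369/50) × (30) = 40107/5 ≈ 8021.400 → 8021.
At 30 labels/s: frame 8021 → 00:04:27:11.

00:04:27:11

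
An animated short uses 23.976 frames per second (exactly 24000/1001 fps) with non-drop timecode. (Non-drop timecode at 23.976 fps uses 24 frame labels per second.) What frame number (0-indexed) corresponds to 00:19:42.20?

28388

Total seconds to the label: (0 × 3600 + 19 × 60 + 42) = 1182.
Frame index = 1182 × 24 + 20 = 28388.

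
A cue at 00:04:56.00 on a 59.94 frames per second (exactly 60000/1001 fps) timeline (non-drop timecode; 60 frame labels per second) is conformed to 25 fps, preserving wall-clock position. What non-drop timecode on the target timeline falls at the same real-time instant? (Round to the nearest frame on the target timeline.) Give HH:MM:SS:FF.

Source frame index: (0×3600 + 4×60 + 56) × 60 + 0 = 17760.
Real time: 17760 / (60000/1001) = 37037/125 s.
Target frame: (37037/125) × (25) = 37037/5 ≈ 7407.400 → 7407.
At 25 labels/s: frame 7407 → 00:04:56:07.

00:04:56:07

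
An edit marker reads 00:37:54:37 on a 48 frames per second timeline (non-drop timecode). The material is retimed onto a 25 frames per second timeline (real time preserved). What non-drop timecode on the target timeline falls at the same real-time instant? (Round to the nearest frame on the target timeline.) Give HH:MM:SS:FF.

Source frame index: (0×3600 + 37×60 + 54) × 48 + 37 = 109189.
Real time: 109189 / (48) = 109189/48 s.
Target frame: (109189/48) × (25) = 2729725/48 ≈ 56869.271 → 56869.
At 25 labels/s: frame 56869 → 00:37:54:19.

00:37:54:19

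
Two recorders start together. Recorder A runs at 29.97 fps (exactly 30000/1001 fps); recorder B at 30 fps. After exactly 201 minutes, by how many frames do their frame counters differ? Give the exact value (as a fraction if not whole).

361800/1001 frames

201 min = 12060 s.
A emits 30000/1001 × 12060 = 361800000/1001 frames; B emits 30 × 12060 = 361800.
Difference = 361800/1001 frames (≈ 361.4386); B is ahead of A.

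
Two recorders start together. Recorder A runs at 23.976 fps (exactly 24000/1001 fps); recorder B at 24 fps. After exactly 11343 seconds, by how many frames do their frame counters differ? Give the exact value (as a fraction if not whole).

A emits 24000/1001 × 11343 = 272232000/1001 frames; B emits 24 × 11343 = 272232.
Difference = 272232/1001 frames (≈ 271.9600); B is ahead of A.

272232/1001 frames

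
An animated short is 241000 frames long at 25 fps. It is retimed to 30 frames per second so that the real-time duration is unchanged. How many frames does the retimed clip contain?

Frames at target rate = 241000 × (30) / (25) = 289200.

289200 frames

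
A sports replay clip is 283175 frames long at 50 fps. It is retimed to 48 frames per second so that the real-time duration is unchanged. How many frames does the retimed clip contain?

Target frames = source frames × (target rate / source rate) = 283175 × (48)/(50) = 283175 × 24/25 = 271848.

271848 frames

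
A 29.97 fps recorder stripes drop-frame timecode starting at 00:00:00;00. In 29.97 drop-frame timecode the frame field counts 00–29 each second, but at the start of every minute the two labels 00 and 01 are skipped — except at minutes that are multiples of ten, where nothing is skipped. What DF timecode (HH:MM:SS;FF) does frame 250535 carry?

02:19:19;17

Each 10-minute DF block holds 10 × 60 × 30 − 9 × 2 = 17982 frames. 250535 ÷ 17982 → 13 full blocks, remainder 16769.
Within the partial block the first minute is 1800 frames and each further minute 1798, so 9 further minute boundaries passed. Total skipped labels = 18 × 13 + 2 × 9 = 252.
Non-drop label index = 250535 + 252 = 250787; at 30 labels/s that is 02:19:19:17, i.e. DF 02:19:19;17.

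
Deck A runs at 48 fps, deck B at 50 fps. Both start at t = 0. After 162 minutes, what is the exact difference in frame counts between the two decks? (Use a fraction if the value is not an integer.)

162 min = 9720 s.
A emits 48 × 9720 = 466560 frames; B emits 50 × 9720 = 486000.
Difference = 19440 frames; B is ahead of A.

19440 frames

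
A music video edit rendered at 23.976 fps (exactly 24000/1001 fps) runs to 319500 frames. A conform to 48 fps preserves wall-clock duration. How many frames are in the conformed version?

Target frames = source frames × (target rate / source rate) = 319500 × (48)/(24000/1001) = 319500 × 1001/500 = 639639.

639639 frames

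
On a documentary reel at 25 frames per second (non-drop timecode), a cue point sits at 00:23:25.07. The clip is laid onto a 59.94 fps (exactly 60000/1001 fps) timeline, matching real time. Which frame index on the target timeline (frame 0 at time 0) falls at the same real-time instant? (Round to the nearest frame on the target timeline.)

frame 84233

Source frame index: (0×3600 + 23×60 + 25) × 25 + 7 = 35132.
Real time: 35132 / (25) = 35132/25 s.
Target frame: (35132/25) × (60000/1001) = 84316800/1001 ≈ 84232.567 → 84233.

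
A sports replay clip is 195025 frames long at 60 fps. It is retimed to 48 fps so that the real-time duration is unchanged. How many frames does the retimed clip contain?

156020 frames

Target frames = source frames × (target rate / source rate) = 195025 × (48)/(60) = 195025 × 4/5 = 156020.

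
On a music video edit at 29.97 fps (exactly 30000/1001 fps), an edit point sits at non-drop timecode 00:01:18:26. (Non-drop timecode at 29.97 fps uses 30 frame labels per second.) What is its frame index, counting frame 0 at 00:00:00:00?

frame 2366

Total seconds to the label: (0 × 3600 + 1 × 60 + 18) = 78.
Frame index = 78 × 30 + 26 = 2366.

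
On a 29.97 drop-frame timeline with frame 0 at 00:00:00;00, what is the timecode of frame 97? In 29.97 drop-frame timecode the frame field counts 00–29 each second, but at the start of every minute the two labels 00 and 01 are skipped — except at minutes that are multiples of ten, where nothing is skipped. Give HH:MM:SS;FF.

Each 10-minute DF block holds 10 × 60 × 30 − 9 × 2 = 17982 frames. 97 ÷ 17982 → 0 full blocks, remainder 97.
Within the partial block the first minute is 1800 frames and each further minute 1798, so 0 further minute boundaries passed. Total skipped labels = 18 × 0 + 2 × 0 = 0.
Non-drop label index = 97 + 0 = 97; at 30 labels/s that is 00:00:03:07, i.e. DF 00:00:03;07.

00:00:03;07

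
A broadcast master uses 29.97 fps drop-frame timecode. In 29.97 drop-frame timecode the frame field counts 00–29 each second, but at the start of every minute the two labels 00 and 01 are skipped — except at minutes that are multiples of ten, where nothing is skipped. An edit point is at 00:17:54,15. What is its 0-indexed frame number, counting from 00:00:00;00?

As if non-drop at 30 labels/s: (0 × 3600 + 17 × 60 + 54) × 30 + 15 = 32235.
Minute boundaries passed: 17; those not divisible by 10: 17 − 1 = 16; dropped labels = 2 × 16 = 32.
Actual frame index = 32235 − 32 = 32203.

32203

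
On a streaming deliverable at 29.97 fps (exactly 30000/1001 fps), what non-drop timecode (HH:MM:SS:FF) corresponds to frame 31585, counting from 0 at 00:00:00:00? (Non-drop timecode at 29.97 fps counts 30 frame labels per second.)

00:17:32:25

31585 ÷ 30 = 1052 full seconds, remainder 25 frames.
1052 s = 0 h 17 min 32 s.
Timecode: 00:17:32:25.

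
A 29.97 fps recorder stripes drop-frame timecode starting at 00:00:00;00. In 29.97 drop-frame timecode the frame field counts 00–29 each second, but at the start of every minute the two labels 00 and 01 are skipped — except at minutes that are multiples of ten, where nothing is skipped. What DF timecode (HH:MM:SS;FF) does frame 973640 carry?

09:01:27;04

Ten DF minutes hold 17982 frames, so frame 973640 lies in block 54 (frames 971028–989009) with 2612 frames into that block.
The block's first minute is 1800 frames and the rest 1798 each; 2612 frames reaches minute 1, so 54 × 18 + 1 × 2 = 974 labels have been skipped so far.
Adding those back, label number 973640 + 974 = 974614 at 30 labels/s is 32487 s + 4 f = 9 h 1 min 27 s frame 4, i.e. 09:01:27;04.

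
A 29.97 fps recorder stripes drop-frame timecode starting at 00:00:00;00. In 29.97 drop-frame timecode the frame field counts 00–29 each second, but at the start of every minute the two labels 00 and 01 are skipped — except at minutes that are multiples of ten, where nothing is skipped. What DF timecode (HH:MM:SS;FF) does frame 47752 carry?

00:26:33;10

Ten DF minutes hold 17982 frames, so frame 47752 lies in block 2 (frames 35964–53945) with 11788 frames into that block.
The block's first minute is 1800 frames and the rest 1798 each; 11788 frames reaches minute 6, so 2 × 18 + 6 × 2 = 48 labels have been skipped so far.
Adding those back, label number 47752 + 48 = 47800 at 30 labels/s is 1593 s + 10 f = 0 h 26 min 33 s frame 10, i.e. 00:26:33;10.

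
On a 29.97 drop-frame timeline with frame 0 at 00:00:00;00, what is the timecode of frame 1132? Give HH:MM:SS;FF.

Each 10-minute DF block holds 10 × 60 × 30 − 9 × 2 = 17982 frames. 1132 ÷ 17982 → 0 full blocks, remainder 1132.
Within the partial block the first minute is 1800 frames and each further minute 1798, so 0 further minute boundaries passed. Total skipped labels = 18 × 0 + 2 × 0 = 0.
Non-drop label index = 1132 + 0 = 1132; at 30 labels/s that is 00:00:37:22, i.e. DF 00:00:37;22.

00:00:37;22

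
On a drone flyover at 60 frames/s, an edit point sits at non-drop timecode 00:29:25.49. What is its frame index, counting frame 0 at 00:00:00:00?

frame 105949

Total seconds to the label: (0 × 3600 + 29 × 60 + 25) = 1765.
Frame index = 1765 × 60 + 49 = 105949.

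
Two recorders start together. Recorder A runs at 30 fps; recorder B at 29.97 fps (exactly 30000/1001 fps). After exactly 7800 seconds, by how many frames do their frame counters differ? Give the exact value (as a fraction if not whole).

A emits 30 × 7800 = 234000 frames; B emits 30000/1001 × 7800 = 18000000/77.
Difference = 18000/77 frames (≈ 233.7662); B is behind A.

18000/77 frames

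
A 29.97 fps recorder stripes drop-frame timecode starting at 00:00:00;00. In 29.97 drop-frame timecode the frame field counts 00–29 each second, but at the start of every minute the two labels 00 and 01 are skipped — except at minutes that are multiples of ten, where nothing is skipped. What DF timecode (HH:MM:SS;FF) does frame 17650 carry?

Each 10-minute DF block holds 10 × 60 × 30 − 9 × 2 = 17982 frames. 17650 ÷ 17982 → 0 full blocks, remainder 17650.
Within the partial block the first minute is 1800 frames and each further minute 1798, so 9 further minute boundaries passed. Total skipped labels = 18 × 0 + 2 × 9 = 18.
Non-drop label index = 17650 + 18 = 17668; at 30 labels/s that is 00:09:48:28, i.e. DF 00:09:48;28.

00:09:48;28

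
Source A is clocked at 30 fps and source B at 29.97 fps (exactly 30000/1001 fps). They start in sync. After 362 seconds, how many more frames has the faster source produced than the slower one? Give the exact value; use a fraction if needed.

A emits 30 × 362 = 10860 frames; B emits 30000/1001 × 362 = 10860000/1001.
Difference = 10860/1001 frames (≈ 10.8492); B is behind A.

10860/1001 frames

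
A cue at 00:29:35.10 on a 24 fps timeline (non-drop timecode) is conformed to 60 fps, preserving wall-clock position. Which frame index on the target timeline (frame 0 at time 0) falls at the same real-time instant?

frame 106525

Source frame index: (0×3600 + 29×60 + 35) × 24 + 10 = 42610.
Real time: 42610 / (24) = 21305/12 s.
Target frame: (21305/12) × (60) = 106525.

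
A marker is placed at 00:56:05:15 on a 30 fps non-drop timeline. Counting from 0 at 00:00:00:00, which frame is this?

Total seconds to the label: (0 × 3600 + 56 × 60 + 5) = 3365.
Frame index = 3365 × 30 + 15 = 100965.

frame 100965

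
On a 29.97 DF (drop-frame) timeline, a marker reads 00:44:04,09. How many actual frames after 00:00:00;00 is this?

As if non-drop at 30 labels/s: (0 × 3600 + 44 × 60 + 4) × 30 + 9 = 79329.
Minute boundaries passed: 44; those not divisible by 10: 44 − 4 = 40; dropped labels = 2 × 40 = 80.
Actual frame index = 79329 − 80 = 79249.

79249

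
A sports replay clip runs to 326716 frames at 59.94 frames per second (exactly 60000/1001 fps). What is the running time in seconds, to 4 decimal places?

Running time = 326716 × 1001/60000 = 81760679/15000 s ≈ 5450.7119 s.

5450.7119 seconds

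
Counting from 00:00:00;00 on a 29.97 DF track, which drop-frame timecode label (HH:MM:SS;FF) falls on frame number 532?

Ten DF minutes hold 17982 frames, so frame 532 lies in block 0 (frames 0–17981) with 532 frames into that block.
The block's first minute is 1800 frames and the rest 1798 each; 532 frames reaches minute 0, so 0 × 18 + 0 × 2 = 0 labels have been skipped so far.
Adding those back, label number 532 + 0 = 532 at 30 labels/s is 17 s + 22 f = 0 h 0 min 17 s frame 22, i.e. 00:00:17;22.

00:00:17;22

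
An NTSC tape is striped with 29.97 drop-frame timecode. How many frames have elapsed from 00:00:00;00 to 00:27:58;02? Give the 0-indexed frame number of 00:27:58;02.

50292

Complete 10-minute blocks: 2, each 17982 frames → 35964.
Remaining 7 whole minutes in the current block: 1800 + 6 × 1798 = 12588 frames.
Within the current minute: 58 × 30 + 2 − 2 = 1740 (labels ;00/;01 skipped at this minute). Total = 35964 + 12588 + 1740 = 50292.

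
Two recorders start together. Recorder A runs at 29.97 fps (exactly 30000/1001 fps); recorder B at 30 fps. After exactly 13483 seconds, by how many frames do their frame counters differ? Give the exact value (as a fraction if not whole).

A emits 30000/1001 × 13483 = 404490000/1001 frames; B emits 30 × 13483 = 404490.
Difference = 404490/1001 frames (≈ 404.0859); B is ahead of A.

404490/1001 frames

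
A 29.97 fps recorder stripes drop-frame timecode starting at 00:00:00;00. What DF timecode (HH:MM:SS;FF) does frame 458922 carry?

04:15:12;22

Each 10-minute DF block holds 10 × 60 × 30 − 9 × 2 = 17982 frames. 458922 ÷ 17982 → 25 full blocks, remainder 9372.
Within the partial block the first minute is 1800 frames and each further minute 1798, so 5 further minute boundaries passed. Total skipped labels = 18 × 25 + 2 × 5 = 460.
Non-drop label index = 458922 + 460 = 459382; at 30 labels/s that is 04:15:12:22, i.e. DF 04:15:12;22.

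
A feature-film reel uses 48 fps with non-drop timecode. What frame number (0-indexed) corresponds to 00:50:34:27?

frame 145659

Total seconds to the label: (0 × 3600 + 50 × 60 + 34) = 3034.
Frame index = 3034 × 48 + 27 = 145659.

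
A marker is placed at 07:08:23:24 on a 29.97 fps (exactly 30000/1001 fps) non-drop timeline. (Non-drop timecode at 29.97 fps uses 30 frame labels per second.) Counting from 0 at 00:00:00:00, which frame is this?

Total seconds to the label: (7 × 3600 + 8 × 60 + 23) = 25703.
Frame index = 25703 × 30 + 24 = 771114.

frame 771114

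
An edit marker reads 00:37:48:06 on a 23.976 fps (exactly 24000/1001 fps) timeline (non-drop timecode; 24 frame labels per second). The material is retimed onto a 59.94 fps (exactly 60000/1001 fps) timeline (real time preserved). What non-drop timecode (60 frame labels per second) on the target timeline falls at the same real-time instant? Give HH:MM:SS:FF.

Source frame index: (0×3600 + 37×60 + 48) × 24 + 6 = 54438.
Real time: 54438 / (24000/1001) = 9082073/4000 s.
Target frame: (9082073/4000) × (60000/1001) = 136095.
At 60 labels/s: frame 136095 → 00:37:48:15.

00:37:48:15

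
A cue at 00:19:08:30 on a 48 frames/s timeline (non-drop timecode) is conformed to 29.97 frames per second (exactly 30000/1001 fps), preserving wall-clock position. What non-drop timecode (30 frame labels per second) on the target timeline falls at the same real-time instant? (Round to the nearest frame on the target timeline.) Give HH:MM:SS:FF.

Source frame index: (0×3600 + 19×60 + 8) × 48 + 30 = 55134.
Real time: 55134 / (48) = 9189/8 s.
Target frame: (9189/8) × (30000/1001) = 34458750/1001 ≈ 34424.326 → 34424.
At 30 labels/s: frame 34424 → 00:19:07:14.

00:19:07:14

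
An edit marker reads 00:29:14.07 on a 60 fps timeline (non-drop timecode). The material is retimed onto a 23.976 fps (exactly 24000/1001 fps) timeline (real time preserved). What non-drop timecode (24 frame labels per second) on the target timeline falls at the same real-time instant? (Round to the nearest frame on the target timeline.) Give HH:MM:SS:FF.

Source frame index: (0×3600 + 29×60 + 14) × 60 + 7 = 105247.
Real time: 105247 / (60) = 105247/60 s.
Target frame: (105247/60) × (24000/1001) = 42098800/1001 ≈ 42056.743 → 42057.
At 24 labels/s: frame 42057 → 00:29:12:09.

00:29:12:09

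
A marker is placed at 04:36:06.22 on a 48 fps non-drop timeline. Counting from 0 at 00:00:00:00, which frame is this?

Total seconds to the label: (4 × 3600 + 36 × 60 + 6) = 16566.
Frame index = 16566 × 48 + 22 = 795190.

frame 795190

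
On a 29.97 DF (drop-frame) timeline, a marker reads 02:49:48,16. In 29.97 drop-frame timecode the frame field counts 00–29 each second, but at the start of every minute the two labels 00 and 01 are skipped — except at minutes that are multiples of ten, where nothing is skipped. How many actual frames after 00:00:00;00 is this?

305350

As if non-drop at 30 labels/s: (2 × 3600 + 49 × 60 + 48) × 30 + 16 = 305656.
Minute boundaries passed: 169; those not divisible by 10: 169 − 16 = 153; dropped labels = 2 × 153 = 306.
Actual frame index = 305656 − 306 = 305350.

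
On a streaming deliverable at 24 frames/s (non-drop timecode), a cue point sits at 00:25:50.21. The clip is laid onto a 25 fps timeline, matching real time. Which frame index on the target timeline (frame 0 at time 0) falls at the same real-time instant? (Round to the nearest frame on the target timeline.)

frame 38772

Source frame index: (0×3600 + 25×60 + 50) × 24 + 21 = 37221.
Real time: 37221 / (24) = 12407/8 s.
Target frame: (12407/8) × (25) = 310175/8 ≈ 38771.875 → 38772.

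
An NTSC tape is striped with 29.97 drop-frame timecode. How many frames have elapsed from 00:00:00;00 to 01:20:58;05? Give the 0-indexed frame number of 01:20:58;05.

As if non-drop at 30 labels/s: (1 × 3600 + 20 × 60 + 58) × 30 + 5 = 145745.
Minute boundaries passed: 80; those not divisible by 10: 80 − 8 = 72; dropped labels = 2 × 72 = 144.
Actual frame index = 145745 − 144 = 145601.

145601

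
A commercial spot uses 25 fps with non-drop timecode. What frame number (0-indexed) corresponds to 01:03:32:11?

frame 95311

Total seconds to the label: (1 × 3600 + 3 × 60 + 32) = 3812.
Frame index = 3812 × 25 + 11 = 95311.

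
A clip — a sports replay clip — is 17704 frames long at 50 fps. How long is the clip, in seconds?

Running time = 17704 / (50) = 354.08 s.

354.08 seconds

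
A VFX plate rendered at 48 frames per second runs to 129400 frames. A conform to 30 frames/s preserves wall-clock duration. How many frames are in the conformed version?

Target frames = source frames × (target rate / source rate) = 129400 × (30)/(48) = 129400 × 5/8 = 80875.

80875 frames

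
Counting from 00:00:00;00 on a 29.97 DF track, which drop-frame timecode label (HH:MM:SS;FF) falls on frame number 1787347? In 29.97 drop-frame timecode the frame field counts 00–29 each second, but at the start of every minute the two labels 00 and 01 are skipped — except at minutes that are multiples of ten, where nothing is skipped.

16:33:57;25

Ten DF minutes hold 17982 frames, so frame 1787347 lies in block 99 (frames 1780218–1798199) with 7129 frames into that block.
The block's first minute is 1800 frames and the rest 1798 each; 7129 frames reaches minute 3, so 99 × 18 + 3 × 2 = 1788 labels have been skipped so far.
Adding those back, label number 1787347 + 1788 = 1789135 at 30 labels/s is 59637 s + 25 f = 16 h 33 min 57 s frame 25, i.e. 16:33:57;25.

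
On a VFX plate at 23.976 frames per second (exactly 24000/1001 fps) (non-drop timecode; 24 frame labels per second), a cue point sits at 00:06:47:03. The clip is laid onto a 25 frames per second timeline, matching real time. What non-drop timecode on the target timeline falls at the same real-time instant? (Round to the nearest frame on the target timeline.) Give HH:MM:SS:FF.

Source frame index: (0×3600 + 6×60 + 47) × 24 + 3 = 9771.
Real time: 9771 / (24000/1001) = 3260257/8000 s.
Target frame: (3260257/8000) × (25) = 3260257/320 ≈ 10188.303 → 10188.
At 25 labels/s: frame 10188 → 00:06:47:13.

00:06:47:13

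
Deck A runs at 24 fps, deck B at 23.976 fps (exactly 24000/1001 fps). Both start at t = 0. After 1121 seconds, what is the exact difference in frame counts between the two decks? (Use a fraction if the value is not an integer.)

26904/1001 frames

A emits 24 × 1121 = 26904 frames; B emits 24000/1001 × 1121 = 26904000/1001.
Difference = 26904/1001 frames (≈ 26.8771); B is behind A.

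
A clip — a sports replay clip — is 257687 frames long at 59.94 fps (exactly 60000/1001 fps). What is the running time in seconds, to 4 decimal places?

4299.0781 seconds

Running time = 257687 × 1001/60000 = 257944687/60000 s ≈ 4299.0781 s.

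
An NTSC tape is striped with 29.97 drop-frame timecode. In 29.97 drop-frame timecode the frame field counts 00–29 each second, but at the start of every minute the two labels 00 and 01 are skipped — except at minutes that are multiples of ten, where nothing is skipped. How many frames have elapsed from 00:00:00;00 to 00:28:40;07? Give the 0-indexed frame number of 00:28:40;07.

51555

Complete 10-minute blocks: 2, each 17982 frames → 35964.
Remaining 8 whole minutes in the current block: 1800 + 7 × 1798 = 14386 frames.
Within the current minute: 40 × 30 + 7 − 2 = 1205 (labels ;00/;01 skipped at this minute). Total = 35964 + 14386 + 1205 = 51555.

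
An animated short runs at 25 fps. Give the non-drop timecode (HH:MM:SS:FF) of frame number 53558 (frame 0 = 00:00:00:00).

53558 ÷ 25 = 2142 full seconds, remainder 8 frames.
2142 s = 0 h 35 min 42 s.
Timecode: 00:35:42:08.

00:35:42:08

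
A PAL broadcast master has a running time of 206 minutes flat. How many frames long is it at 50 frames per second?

206 min = 12360 s.
Frames = 12360 × 50 = 618000.

618000 frames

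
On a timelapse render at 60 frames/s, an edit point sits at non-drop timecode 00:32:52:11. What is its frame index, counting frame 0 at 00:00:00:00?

frame 118331

Total seconds to the label: (0 × 3600 + 32 × 60 + 52) = 1972.
Frame index = 1972 × 60 + 11 = 118331.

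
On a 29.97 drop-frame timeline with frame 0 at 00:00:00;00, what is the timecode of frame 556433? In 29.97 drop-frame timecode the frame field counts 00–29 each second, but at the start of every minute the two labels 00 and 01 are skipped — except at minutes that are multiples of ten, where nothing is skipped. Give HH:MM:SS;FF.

Each 10-minute DF block holds 10 × 60 × 30 − 9 × 2 = 17982 frames. 556433 ÷ 17982 → 30 full blocks, remainder 16973.
Within the partial block the first minute is 1800 frames and each further minute 1798, so 9 further minute boundaries passed. Total skipped labels = 18 × 30 + 2 × 9 = 558.
Non-drop label index = 556433 + 558 = 556991; at 30 labels/s that is 05:09:26:11, i.e. DF 05:09:26;11.

05:09:26;11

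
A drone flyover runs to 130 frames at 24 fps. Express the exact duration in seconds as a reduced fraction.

Running time = 130 ÷ (24) = 130 × 1/24 = 65/12 s.

65/12 seconds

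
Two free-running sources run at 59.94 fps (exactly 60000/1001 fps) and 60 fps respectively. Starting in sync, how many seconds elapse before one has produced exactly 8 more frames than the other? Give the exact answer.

2002/15 seconds

The gap grows by |60 − 60000/1001| = 60/1001 frames per second.
Time for a 8-frame gap: 8 ÷ (60/1001) = 2002/15 s.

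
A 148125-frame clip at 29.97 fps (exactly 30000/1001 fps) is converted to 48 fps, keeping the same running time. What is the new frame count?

237237 frames

Target frames = source frames × (target rate / source rate) = 148125 × (48)/(30000/1001) = 148125 × 1001/625 = 237237.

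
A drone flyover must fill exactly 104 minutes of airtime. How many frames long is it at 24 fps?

149760 frames

104 min = 6240 s.
Frames = 6240 × 24 = 149760.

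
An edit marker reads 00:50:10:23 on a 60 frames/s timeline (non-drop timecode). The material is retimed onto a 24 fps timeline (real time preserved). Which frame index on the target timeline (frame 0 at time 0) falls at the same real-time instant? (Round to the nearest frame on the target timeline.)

Source frame index: (0×3600 + 50×60 + 10) × 60 + 23 = 180623.
Real time: 180623 / (60) = 180623/60 s.
Target frame: (180623/60) × (24) = 361246/5 ≈ 72249.200 → 72249.

frame 72249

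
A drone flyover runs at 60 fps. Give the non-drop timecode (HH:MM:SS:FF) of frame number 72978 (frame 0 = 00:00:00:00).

00:20:16:18

72978 ÷ 60 = 1216 full seconds, remainder 18 frames.
1216 s = 0 h 20 min 16 s.
Timecode: 00:20:16:18.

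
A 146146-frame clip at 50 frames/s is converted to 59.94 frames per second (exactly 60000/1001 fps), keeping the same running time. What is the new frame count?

175200 frames

Target frames = source frames × (target rate / source rate) = 146146 × (60000/1001)/(50) = 146146 × 1200/1001 = 175200.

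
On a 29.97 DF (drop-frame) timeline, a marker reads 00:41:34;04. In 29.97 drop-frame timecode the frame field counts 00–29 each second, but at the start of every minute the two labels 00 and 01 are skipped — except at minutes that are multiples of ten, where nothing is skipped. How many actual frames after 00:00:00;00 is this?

As if non-drop at 30 labels/s: (0 × 3600 + 41 × 60 + 34) × 30 + 4 = 74824.
Minute boundaries passed: 41; those not divisible by 10: 41 − 4 = 37; dropped labels = 2 × 37 = 74.
Actual frame index = 74824 − 74 = 74750.

74750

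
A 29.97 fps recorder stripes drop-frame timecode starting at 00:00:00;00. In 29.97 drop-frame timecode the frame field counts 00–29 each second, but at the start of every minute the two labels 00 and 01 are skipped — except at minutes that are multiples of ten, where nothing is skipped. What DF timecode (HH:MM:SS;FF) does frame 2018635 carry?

Each 10-minute DF block holds 10 × 60 × 30 − 9 × 2 = 17982 frames. 2018635 ÷ 17982 → 112 full blocks, remainder 4651.
Within the partial block the first minute is 1800 frames and each further minute 1798, so 2 further minute boundaries passed. Total skipped labels = 18 × 112 + 2 × 2 = 2020.
Non-drop label index = 2018635 + 2020 = 2020655; at 30 labels/s that is 18:42:35:05, i.e. DF 18:42:35;05.

18:42:35;05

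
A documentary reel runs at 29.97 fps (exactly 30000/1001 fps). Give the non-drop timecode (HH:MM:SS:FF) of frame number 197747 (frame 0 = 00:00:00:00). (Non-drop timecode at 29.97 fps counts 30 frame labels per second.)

197747 ÷ 30 = 6591 full seconds, remainder 17 frames.
6591 s = 1 h 49 min 51 s.
Timecode: 01:49:51:17.

01:49:51:17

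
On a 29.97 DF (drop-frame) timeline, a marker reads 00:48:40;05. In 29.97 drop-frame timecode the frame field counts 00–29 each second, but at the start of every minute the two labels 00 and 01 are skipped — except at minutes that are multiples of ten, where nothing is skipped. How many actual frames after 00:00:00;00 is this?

As if non-drop at 30 labels/s: (0 × 3600 + 48 × 60 + 40) × 30 + 5 = 87605.
Minute boundaries passed: 48; those not divisible by 10: 48 − 4 = 44; dropped labels = 2 × 44 = 88.
Actual frame index = 87605 − 88 = 87517.

87517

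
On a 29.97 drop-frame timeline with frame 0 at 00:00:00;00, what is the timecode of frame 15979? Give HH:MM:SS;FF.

00:08:53;05

Each 10-minute DF block holds 10 × 60 × 30 − 9 × 2 = 17982 frames. 15979 ÷ 17982 → 0 full blocks, remainder 15979.
Within the partial block the first minute is 1800 frames and each further minute 1798, so 8 further minute boundaries passed. Total skipped labels = 18 × 0 + 2 × 8 = 16.
Non-drop label index = 15979 + 16 = 15995; at 30 labels/s that is 00:08:53:05, i.e. DF 00:08:53;05.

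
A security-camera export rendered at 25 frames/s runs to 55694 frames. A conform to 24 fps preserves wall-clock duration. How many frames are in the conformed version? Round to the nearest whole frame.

53466 frames

Frames at target rate = 55694 × (24) / (25) = 1336656/25 ≈ 53466.240.
Nearest whole frame: 53466.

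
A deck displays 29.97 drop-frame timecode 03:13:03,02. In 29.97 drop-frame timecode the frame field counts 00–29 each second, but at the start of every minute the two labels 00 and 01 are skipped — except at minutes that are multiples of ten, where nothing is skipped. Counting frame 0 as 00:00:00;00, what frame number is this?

As if non-drop at 30 labels/s: (3 × 3600 + 13 × 60 + 3) × 30 + 2 = 347492.
Minute boundaries passed: 193; those not divisible by 10: 193 − 19 = 174; dropped labels = 2 × 174 = 348.
Actual frame index = 347492 − 348 = 347144.

347144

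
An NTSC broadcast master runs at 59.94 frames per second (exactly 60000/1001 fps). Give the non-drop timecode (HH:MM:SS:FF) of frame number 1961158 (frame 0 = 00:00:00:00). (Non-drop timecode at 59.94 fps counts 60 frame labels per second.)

09:04:45:58

1961158 ÷ 60 = 32685 full seconds, remainder 58 frames.
32685 s = 9 h 4 min 45 s.
Timecode: 09:04:45:58.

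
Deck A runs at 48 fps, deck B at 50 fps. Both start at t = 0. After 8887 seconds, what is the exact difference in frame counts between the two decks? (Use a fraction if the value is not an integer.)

17774 frames

A emits 48 × 8887 = 426576 frames; B emits 50 × 8887 = 444350.
Difference = 17774 frames; B is ahead of A.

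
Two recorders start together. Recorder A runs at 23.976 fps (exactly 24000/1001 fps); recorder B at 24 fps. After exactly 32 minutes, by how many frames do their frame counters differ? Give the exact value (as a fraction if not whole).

46080/1001 frames

32 min = 1920 s.
A emits 24000/1001 × 1920 = 46080000/1001 frames; B emits 24 × 1920 = 46080.
Difference = 46080/1001 frames (≈ 46.0340); B is ahead of A.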